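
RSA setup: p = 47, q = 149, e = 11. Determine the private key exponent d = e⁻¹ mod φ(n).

φ(n) = (p−1)(q−1) = 46·148 = 6808.
Need d with 11·d ≡ 1 (mod 6808). Apply the extended Euclidean algorithm:
6808 = 618*11 + 10
11 = 1*10 + 1
10 = 10*1 + 0
Back-substitute:
1 = 11 − 10
1 = −6808 + 619·11
So 11·619 ≡ 1 (mod 6808), hence d = 619.

619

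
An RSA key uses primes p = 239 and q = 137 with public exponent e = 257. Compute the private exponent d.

25441

φ(n) = (p−1)(q−1) = 238·136 = 32368.
Need d with 257·d ≡ 1 (mod 32368). Apply the extended Euclidean algorithm:
32368 = 125*257 + 243
257 = 1*243 + 14
243 = 17*14 + 5
14 = 2*5 + 4
5 = 1*4 + 1
4 = 4*1 + 0
Back-substitute:
1 = 5 − 4
1 = −14 + 3·5
1 = 3·243 − 52·14
1 = −52·257 + 55·243
1 = 55·32368 − 6927·257
So 257·(-6927) ≡ 1 (mod 32368), hence d ≡ -6927 ≡ 25441 (mod 32368).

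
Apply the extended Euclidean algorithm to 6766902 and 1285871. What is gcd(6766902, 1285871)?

1

Repeated division:
6766902 = 5·1285871 + 337547
1285871 = 3·337547 + 273230
337547 = 1·273230 + 64317
273230 = 4·64317 + 15962
64317 = 4·15962 + 469
15962 = 34·469 + 16
469 = 29·16 + 5
16 = 3·5 + 1
5 = 5·1 + 0
gcd(6766902, 1285871) = 1.
Working backward:
1 = 16 − 3·5
1 = −3·469 + 88·16
1 = 88·15962 − 2995·469
1 = −2995·64317 + 12068·15962
1 = 12068·273230 − 51267·64317
1 = −51267·337547 + 63335·273230
1 = 63335·1285871 − 241272·337547
1 = −241272·6766902 + 1269695·1285871
So 1 = (-241272)·6766902 + (1269695)·1285871.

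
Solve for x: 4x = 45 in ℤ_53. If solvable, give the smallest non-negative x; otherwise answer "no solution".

First find gcd(4, 53):
53 = 13*4 + 1
4 = 4*1 + 0
gcd = 1, so a unique solution mod 53 exists.
Back-substitute for the Bézout coefficients:
1 = 53 − 13·4
So 4·(-13) ≡ 1 (mod 53), giving 4⁻¹ ≡ 40.
x ≡ 4⁻¹·45 ≡ 40·45 ≡ 51 (mod 53).

51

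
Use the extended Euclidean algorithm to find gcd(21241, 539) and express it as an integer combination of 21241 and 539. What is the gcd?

Repeated division:
21241 = 39·539 + 220
539 = 2·220 + 99
220 = 2·99 + 22
99 = 4·22 + 11
22 = 2·11 + 0
gcd(21241, 539) = 11.
Express as a combination:
11 = 99 − 4·22
11 = −4·220 + 9·99
11 = 9·539 − 22·220
11 = −22·21241 + 867·539
So 11 = (-22)·21241 + (867)·539.

11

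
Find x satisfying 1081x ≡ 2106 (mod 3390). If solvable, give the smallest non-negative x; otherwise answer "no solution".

First find gcd(1081, 3390):
3390 = 3·1081 + 147
1081 = 7·147 + 52
147 = 2·52 + 43
52 = 1·43 + 9
43 = 4·9 + 7
9 = 1·7 + 2
7 = 3·2 + 1
2 = 2·1 + 0
gcd = 1, so a unique solution mod 3390 exists.
Back-substitute for the Bézout coefficients:
1 = 7 − 3·2
1 = −3·9 + 4·7
1 = 4·43 − 19·9
1 = −19·52 + 23·43
1 = 23·147 − 65·52
1 = −65·1081 + 478·147
1 = 478·3390 − 1499·1081
So 1081·(-1499) ≡ 1 (mod 3390), giving 1081⁻¹ ≡ 1891.
x ≡ 1081⁻¹·2106 ≡ 1891·2106 ≡ 2586 (mod 3390).

2586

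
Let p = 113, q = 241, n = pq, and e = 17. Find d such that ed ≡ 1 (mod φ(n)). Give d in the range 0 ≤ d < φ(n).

17393

φ(n) = (p−1)(q−1) = 112·240 = 26880.
Need d with 17·d ≡ 1 (mod 26880). Apply the extended Euclidean algorithm:
26880 = 1581×17 + 3
17 = 5×3 + 2
3 = 1×2 + 1
2 = 2×1 + 0
Back-substitute:
1 = 3 − 2
1 = −17 + 6·3
1 = 6·26880 − 9487·17
So 17·(-9487) ≡ 1 (mod 26880), hence d ≡ -9487 ≡ 17393 (mod 26880).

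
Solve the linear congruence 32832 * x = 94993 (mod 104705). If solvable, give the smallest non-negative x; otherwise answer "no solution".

First find gcd(32832, 104705):
104705 = 3·32832 + 6209
32832 = 5·6209 + 1787
6209 = 3·1787 + 848
1787 = 2·848 + 91
848 = 9·91 + 29
91 = 3·29 + 4
29 = 7·4 + 1
4 = 4·1 + 0
gcd = 1, so a unique solution mod 104705 exists.
Back-substitute for the Bézout coefficients:
1 = 29 − 7·4
1 = −7·91 + 22·29
1 = 22·848 − 205·91
1 = −205·1787 + 432·848
1 = 432·6209 − 1501·1787
1 = −1501·32832 + 7937·6209
1 = 7937·104705 − 25312·32832
So 32832·(-25312) ≡ 1 (mod 104705), giving 32832⁻¹ ≡ 79393.
x ≡ 32832⁻¹·94993 ≡ 79393·94993 ≡ 87509 (mod 104705).

87509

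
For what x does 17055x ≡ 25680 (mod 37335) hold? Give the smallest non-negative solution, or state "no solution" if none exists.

First find gcd(17055, 37335):
37335 = 2·17055 + 3225
17055 = 5·3225 + 930
3225 = 3·930 + 435
930 = 2·435 + 60
435 = 7·60 + 15
60 = 4·15 + 0
gcd = 15 and 15 | 25680, so solutions exist. Divide through by 15: 1137x ≡ 1712 (mod 2489).
Now find 1137⁻¹ mod 2489:
2489 = 2*1137 + 215
1137 = 5*215 + 62
215 = 3*62 + 29
62 = 2*29 + 4
29 = 7*4 + 1
4 = 4*1 + 0
Back-substitute:
1 = 29 − 7·4
1 = −7·62 + 15·29
1 = 15·215 − 52·62
1 = −52·1137 + 275·215
1 = 275·2489 − 602·1137
So 1137·(-602) ≡ 1 (mod 2489), i.e. 1137⁻¹ ≡ 1887.
Then x ≡ 1887·1712 ≡ 2311 (mod 2489); the smallest non-negative solution is x = 2311.

2311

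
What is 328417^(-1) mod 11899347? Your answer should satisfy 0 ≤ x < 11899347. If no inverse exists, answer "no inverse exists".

2433805

Apply the Euclidean algorithm to 11899347 and 328417:
11899347 = 36*328417 + 76335
328417 = 4*76335 + 23077
76335 = 3*23077 + 7104
23077 = 3*7104 + 1765
7104 = 4*1765 + 44
1765 = 40*44 + 5
44 = 8*5 + 4
5 = 1*4 + 1
4 = 4*1 + 0
gcd = 1, so the inverse exists. Back-substitute:
1 = 5 − 4
1 = −44 + 9·5
1 = 9·1765 − 361·44
1 = −361·7104 + 1453·1765
1 = 1453·23077 − 4720·7104
1 = −4720·76335 + 15613·23077
1 = 15613·328417 − 67172·76335
1 = −67172·11899347 + 2433805·328417
So 328417·2433805 ≡ 1 (mod 11899347).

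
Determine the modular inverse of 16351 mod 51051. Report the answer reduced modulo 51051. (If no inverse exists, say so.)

1252

gcd(51051, 16351) by repeated division:
51051 = 3×16351 + 1998
16351 = 8×1998 + 367
1998 = 5×367 + 163
367 = 2×163 + 41
163 = 3×41 + 40
41 = 1×40 + 1
40 = 40×1 + 0
The gcd is 1. Working backward:
1 = 41 − 40
1 = −163 + 4·41
1 = 4·367 − 9·163
1 = −9·1998 + 49·367
1 = 49·16351 − 401·1998
1 = −401·51051 + 1252·16351
So 16351·1252 ≡ 1 (mod 51051).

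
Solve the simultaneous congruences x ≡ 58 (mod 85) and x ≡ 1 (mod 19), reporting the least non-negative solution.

58

Write x = 58 + 85·k. Then 85·k ≡ 1 − 58 ≡ 0 (mod 19).
Need 85⁻¹ mod 19. Extended Euclid on (19, 9):
19 = 2·9 + 1
9 = 9·1 + 0
Back-substitute:
1 = 19 − 2·9
85⁻¹ ≡ 17 (mod 19), so k ≡ 17·0 ≡ 0 (mod 19).
x = 58 + 85·0 = 58.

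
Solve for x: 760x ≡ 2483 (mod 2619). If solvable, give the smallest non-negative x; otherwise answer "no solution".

First find gcd(760, 2619):
2619 = 3×760 + 339
760 = 2×339 + 82
339 = 4×82 + 11
82 = 7×11 + 5
11 = 2×5 + 1
5 = 5×1 + 0
gcd = 1, so a unique solution mod 2619 exists.
Back-substitute for the Bézout coefficients:
1 = 11 − 2·5
1 = −2·82 + 15·11
1 = 15·339 − 62·82
1 = −62·760 + 139·339
1 = 139·2619 − 479·760
So 760·(-479) ≡ 1 (mod 2619), giving 760⁻¹ ≡ 2140.
x ≡ 760⁻¹·2483 ≡ 2140·2483 ≡ 2288 (mod 2619).

2288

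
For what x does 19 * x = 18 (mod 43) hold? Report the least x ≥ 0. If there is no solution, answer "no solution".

First find gcd(19, 43):
43 = 2×19 + 5
19 = 3×5 + 4
5 = 1×4 + 1
4 = 4×1 + 0
gcd = 1, so a unique solution mod 43 exists.
Back-substitute for the Bézout coefficients:
1 = 5 − 4
1 = −19 + 4·5
1 = 4·43 − 9·19
So 19·(-9) ≡ 1 (mod 43), giving 19⁻¹ ≡ 34.
x ≡ 19⁻¹·18 ≡ 34·18 ≡ 10 (mod 43).

10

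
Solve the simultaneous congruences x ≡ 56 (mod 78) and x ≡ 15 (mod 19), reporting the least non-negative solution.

680

Write x = 56 + 78·k. Then 78·k ≡ 15 − 56 ≡ 16 (mod 19).
Need 78⁻¹ mod 19. Extended Euclid on (19, 2):
19 = 9·2 + 1
2 = 2·1 + 0
Back-substitute:
1 = 19 − 9·2
78⁻¹ ≡ 10 (mod 19), so k ≡ 10·16 ≡ 8 (mod 19).
x = 56 + 78·8 = 680.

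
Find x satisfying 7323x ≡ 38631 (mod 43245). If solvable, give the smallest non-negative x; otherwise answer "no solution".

First find gcd(7323, 43245):
43245 = 5*7323 + 6630
7323 = 1*6630 + 693
6630 = 9*693 + 393
693 = 1*393 + 300
393 = 1*300 + 93
300 = 3*93 + 21
93 = 4*21 + 9
21 = 2*9 + 3
9 = 3*3 + 0
gcd = 3 and 3 | 38631, so solutions exist. Divide through by 3: 2441x ≡ 12877 (mod 14415).
Now find 2441⁻¹ mod 14415:
14415 = 5×2441 + 2210
2441 = 1×2210 + 231
2210 = 9×231 + 131
231 = 1×131 + 100
131 = 1×100 + 31
100 = 3×31 + 7
31 = 4×7 + 3
7 = 2×3 + 1
3 = 3×1 + 0
Back-substitute:
1 = 7 − 2·3
1 = −2·31 + 9·7
1 = 9·100 − 29·31
1 = −29·131 + 38·100
1 = 38·231 − 67·131
1 = −67·2210 + 641·231
1 = 641·2441 − 708·2210
1 = −708·14415 + 4181·2441
So 2441⁻¹ ≡ 4181 (mod 14415).
Then x ≡ 4181·12877 ≡ 13127 (mod 14415); the smallest non-negative solution is x = 13127.

13127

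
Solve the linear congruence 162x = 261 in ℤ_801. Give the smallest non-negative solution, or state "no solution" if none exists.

56

First find gcd(162, 801):
801 = 4×162 + 153
162 = 1×153 + 9
153 = 17×9 + 0
gcd = 9 and 9 | 261, so solutions exist. Divide through by 9: 18x ≡ 29 (mod 89).
Now find 18⁻¹ mod 89:
89 = 4·18 + 17
18 = 1·17 + 1
17 = 17·1 + 0
Back-substitute:
1 = 18 − 17
1 = −89 + 5·18
So 18⁻¹ ≡ 5 (mod 89).
Then x ≡ 5·29 ≡ 56 (mod 89); the smallest non-negative solution is x = 56.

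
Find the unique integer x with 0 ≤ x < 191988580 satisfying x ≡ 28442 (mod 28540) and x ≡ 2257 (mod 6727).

31450982

Write x = 28442 + 28540·k. Then 28540·k ≡ 2257 − 28442 ≡ 723 (mod 6727).
Need 28540⁻¹ mod 6727. Extended Euclid on (6727, 1632):
6727 = 4·1632 + 199
1632 = 8·199 + 40
199 = 4·40 + 39
40 = 1·39 + 1
39 = 39·1 + 0
Back-substitute:
1 = 40 − 39
1 = −199 + 5·40
1 = 5·1632 − 41·199
1 = −41·6727 + 169·1632
28540⁻¹ ≡ 169 (mod 6727), so k ≡ 169·723 ≡ 1101 (mod 6727).
x = 28442 + 28540·1101 = 31450982.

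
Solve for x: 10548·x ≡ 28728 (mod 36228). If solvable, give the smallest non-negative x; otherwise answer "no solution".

487

First find gcd(10548, 36228):
36228 = 3*10548 + 4584
10548 = 2*4584 + 1380
4584 = 3*1380 + 444
1380 = 3*444 + 48
444 = 9*48 + 12
48 = 4*12 + 0
gcd = 12 and 12 | 28728, so solutions exist. Divide through by 12: 879x ≡ 2394 (mod 3019).
Now find 879⁻¹ mod 3019:
3019 = 3*879 + 382
879 = 2*382 + 115
382 = 3*115 + 37
115 = 3*37 + 4
37 = 9*4 + 1
4 = 4*1 + 0
Back-substitute:
1 = 37 − 9·4
1 = −9·115 + 28·37
1 = 28·382 − 93·115
1 = −93·879 + 214·382
1 = 214·3019 − 735·879
So 879·(-735) ≡ 1 (mod 3019), i.e. 879⁻¹ ≡ 2284.
Then x ≡ 2284·2394 ≡ 487 (mod 3019); the smallest non-negative solution is x = 487.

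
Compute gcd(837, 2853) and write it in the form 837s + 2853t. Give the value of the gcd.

9

Apply Euclid's algorithm to 2853 and 837:
2853 = 3×837 + 342
837 = 2×342 + 153
342 = 2×153 + 36
153 = 4×36 + 9
36 = 4×9 + 0
gcd(837, 2853) = 9.
Express as a combination:
9 = 153 − 4·36
9 = −4·342 + 9·153
9 = 9·837 − 22·342
9 = −22·2853 + 75·837
So 9 = (-22)·2853 + (75)·837.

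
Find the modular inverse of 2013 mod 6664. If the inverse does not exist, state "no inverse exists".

gcd(6664, 2013) by repeated division:
6664 = 3·2013 + 625
2013 = 3·625 + 138
625 = 4·138 + 73
138 = 1·73 + 65
73 = 1·65 + 8
65 = 8·8 + 1
8 = 8·1 + 0
Since gcd(2013, 6664) = 1, back-substitute to write 1 as a combination:
1 = 65 − 8·8
1 = −8·73 + 9·65
1 = 9·138 − 17·73
1 = −17·625 + 77·138
1 = 77·2013 − 248·625
1 = −248·6664 + 821·2013
So 2013·821 ≡ 1 (mod 6664).

821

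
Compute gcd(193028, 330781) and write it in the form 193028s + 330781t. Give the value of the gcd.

Repeated division:
330781 = 1×193028 + 137753
193028 = 1×137753 + 55275
137753 = 2×55275 + 27203
55275 = 2×27203 + 869
27203 = 31×869 + 264
869 = 3×264 + 77
264 = 3×77 + 33
77 = 2×33 + 11
33 = 3×11 + 0
gcd(193028, 330781) = 11.
Working backward:
11 = 77 − 2·33
11 = −2·264 + 7·77
11 = 7·869 − 23·264
11 = −23·27203 + 720·869
11 = 720·55275 − 1463·27203
11 = −1463·137753 + 3646·55275
11 = 3646·193028 − 5109·137753
11 = −5109·330781 + 8755·193028
So 11 = (-5109)·330781 + (8755)·193028.

11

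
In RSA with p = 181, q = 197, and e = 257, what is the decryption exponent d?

φ(n) = (p−1)(q−1) = 180·196 = 35280.
Need d with 257·d ≡ 1 (mod 35280). Apply the extended Euclidean algorithm:
35280 = 137×257 + 71
257 = 3×71 + 44
71 = 1×44 + 27
44 = 1×27 + 17
27 = 1×17 + 10
17 = 1×10 + 7
10 = 1×7 + 3
7 = 2×3 + 1
3 = 3×1 + 0
Back-substitute:
1 = 7 − 2·3
1 = −2·10 + 3·7
1 = 3·17 − 5·10
1 = −5·27 + 8·17
1 = 8·44 − 13·27
1 = −13·71 + 21·44
1 = 21·257 − 76·71
1 = −76·35280 + 10433·257
So 257·10433 ≡ 1 (mod 35280), hence d = 10433.

10433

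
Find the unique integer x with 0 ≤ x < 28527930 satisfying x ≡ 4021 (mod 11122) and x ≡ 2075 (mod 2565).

Write x = 4021 + 11122·k. Then 11122·k ≡ 2075 − 4021 ≡ 619 (mod 2565).
Need 11122⁻¹ mod 2565. Extended Euclid on (2565, 862):
2565 = 2×862 + 841
862 = 1×841 + 21
841 = 40×21 + 1
21 = 21×1 + 0
Back-substitute:
1 = 841 − 40·21
1 = −40·862 + 41·841
1 = 41·2565 − 122·862
11122⁻¹ ≡ 2443 (mod 2565), so k ≡ 2443·619 ≡ 1432 (mod 2565).
x = 4021 + 11122·1432 = 15930725.

15930725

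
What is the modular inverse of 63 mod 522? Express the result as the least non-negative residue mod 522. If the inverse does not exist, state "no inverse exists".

no inverse exists

Compute gcd(63, 522):
522 = 8*63 + 18
63 = 3*18 + 9
18 = 2*9 + 0
The gcd is 9, not 1, hence no inverse exists.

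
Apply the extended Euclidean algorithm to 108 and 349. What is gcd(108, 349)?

1

Apply Euclid's algorithm to 349 and 108:
349 = 3*108 + 25
108 = 4*25 + 8
25 = 3*8 + 1
8 = 8*1 + 0
gcd(108, 349) = 1.
Working backward:
1 = 25 − 3·8
1 = −3·108 + 13·25
1 = 13·349 − 42·108
So 1 = (13)·349 + (-42)·108.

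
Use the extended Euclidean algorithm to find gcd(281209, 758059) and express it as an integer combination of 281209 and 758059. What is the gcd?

Euclidean algorithm:
758059 = 2×281209 + 195641
281209 = 1×195641 + 85568
195641 = 2×85568 + 24505
85568 = 3×24505 + 12053
24505 = 2×12053 + 399
12053 = 30×399 + 83
399 = 4×83 + 67
83 = 1×67 + 16
67 = 4×16 + 3
16 = 5×3 + 1
3 = 3×1 + 0
gcd(281209, 758059) = 1.
Express as a combination:
1 = 16 − 5·3
1 = −5·67 + 21·16
1 = 21·83 − 26·67
1 = −26·399 + 125·83
1 = 125·12053 − 3776·399
1 = −3776·24505 + 7677·12053
1 = 7677·85568 − 26807·24505
1 = −26807·195641 + 61291·85568
1 = 61291·281209 − 88098·195641
1 = −88098·758059 + 237487·281209
So 1 = (-88098)·758059 + (237487)·281209.

1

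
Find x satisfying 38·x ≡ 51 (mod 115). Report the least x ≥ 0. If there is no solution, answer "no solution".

First find gcd(38, 115):
115 = 3×38 + 1
38 = 38×1 + 0
gcd = 1, so a unique solution mod 115 exists.
Back-substitute for the Bézout coefficients:
1 = 115 − 3·38
So 38·(-3) ≡ 1 (mod 115), giving 38⁻¹ ≡ 112.
x ≡ 38⁻¹·51 ≡ 112·51 ≡ 77 (mod 115).

77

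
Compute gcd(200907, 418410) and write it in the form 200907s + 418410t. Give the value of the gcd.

9

Euclidean algorithm:
418410 = 2×200907 + 16596
200907 = 12×16596 + 1755
16596 = 9×1755 + 801
1755 = 2×801 + 153
801 = 5×153 + 36
153 = 4×36 + 9
36 = 4×9 + 0
gcd(200907, 418410) = 9.
Back-substituting:
9 = 153 − 4·36
9 = −4·801 + 21·153
9 = 21·1755 − 46·801
9 = −46·16596 + 435·1755
9 = 435·200907 − 5266·16596
9 = −5266·418410 + 10967·200907
So 9 = (-5266)·418410 + (10967)·200907.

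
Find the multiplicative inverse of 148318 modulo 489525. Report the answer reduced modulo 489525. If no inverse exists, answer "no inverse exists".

gcd(489525, 148318) by repeated division:
489525 = 3×148318 + 44571
148318 = 3×44571 + 14605
44571 = 3×14605 + 756
14605 = 19×756 + 241
756 = 3×241 + 33
241 = 7×33 + 10
33 = 3×10 + 3
10 = 3×3 + 1
3 = 3×1 + 0
The gcd is 1. Working backward:
1 = 10 − 3·3
1 = −3·33 + 10·10
1 = 10·241 − 73·33
1 = −73·756 + 229·241
1 = 229·14605 − 4424·756
1 = −4424·44571 + 13501·14605
1 = 13501·148318 − 44927·44571
1 = −44927·489525 + 148282·148318
So 148318·148282 ≡ 1 (mod 489525).

148282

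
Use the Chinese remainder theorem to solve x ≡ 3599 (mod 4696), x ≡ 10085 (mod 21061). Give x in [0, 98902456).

Write x = 3599 + 4696·k. Then 4696·k ≡ 10085 − 3599 ≡ 6486 (mod 21061).
Need 4696⁻¹ mod 21061. Extended Euclid on (21061, 4696):
21061 = 4·4696 + 2277
4696 = 2·2277 + 142
2277 = 16·142 + 5
142 = 28·5 + 2
5 = 2·2 + 1
2 = 2·1 + 0
Back-substitute:
1 = 5 − 2·2
1 = −2·142 + 57·5
1 = 57·2277 − 914·142
1 = −914·4696 + 1885·2277
1 = 1885·21061 − 8454·4696
4696⁻¹ ≡ 12607 (mod 21061), so k ≡ 12607·6486 ≡ 10200 (mod 21061).
x = 3599 + 4696·10200 = 47902799.

47902799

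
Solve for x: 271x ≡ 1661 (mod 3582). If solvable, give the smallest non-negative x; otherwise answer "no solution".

First find gcd(271, 3582):
3582 = 13*271 + 59
271 = 4*59 + 35
59 = 1*35 + 24
35 = 1*24 + 11
24 = 2*11 + 2
11 = 5*2 + 1
2 = 2*1 + 0
gcd = 1, so a unique solution mod 3582 exists.
Back-substitute for the Bézout coefficients:
1 = 11 − 5·2
1 = −5·24 + 11·11
1 = 11·35 − 16·24
1 = −16·59 + 27·35
1 = 27·271 − 124·59
1 = −124·3582 + 1639·271
So 271·(1639) ≡ 1 (mod 3582), giving 271⁻¹ ≡ 1639.
x ≡ 271⁻¹·1661 ≡ 1639·1661 ≡ 59 (mod 3582).

59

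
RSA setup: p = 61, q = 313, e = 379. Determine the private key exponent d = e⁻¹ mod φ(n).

5779

φ(n) = (p−1)(q−1) = 60·312 = 18720.
Need d with 379·d ≡ 1 (mod 18720). Apply the extended Euclidean algorithm:
18720 = 49×379 + 149
379 = 2×149 + 81
149 = 1×81 + 68
81 = 1×68 + 13
68 = 5×13 + 3
13 = 4×3 + 1
3 = 3×1 + 0
Back-substitute:
1 = 13 − 4·3
1 = −4·68 + 21·13
1 = 21·81 − 25·68
1 = −25·149 + 46·81
1 = 46·379 − 117·149
1 = −117·18720 + 5779·379
So 379·5779 ≡ 1 (mod 18720), hence d = 5779.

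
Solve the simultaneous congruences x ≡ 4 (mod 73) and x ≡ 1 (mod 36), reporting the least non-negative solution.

2413

Write x = 4 + 73·k. Then 73·k ≡ 1 − 4 ≡ 33 (mod 36).
Need 73⁻¹ mod 36. Extended Euclid on (36, 1):
36 = 36×1 + 0
73⁻¹ ≡ 1 (mod 36), so k ≡ 1·33 ≡ 33 (mod 36).
x = 4 + 73·33 = 2413.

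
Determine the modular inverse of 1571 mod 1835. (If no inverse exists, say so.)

gcd(1835, 1571) by repeated division:
1835 = 1*1571 + 264
1571 = 5*264 + 251
264 = 1*251 + 13
251 = 19*13 + 4
13 = 3*4 + 1
4 = 4*1 + 0
Since gcd(1571, 1835) = 1, back-substitute to write 1 as a combination:
1 = 13 − 3·4
1 = −3·251 + 58·13
1 = 58·264 − 61·251
1 = −61·1571 + 363·264
1 = 363·1835 − 424·1571
Hence 1571⁻¹ ≡ -424 ≡ 1411 (mod 1835).

1411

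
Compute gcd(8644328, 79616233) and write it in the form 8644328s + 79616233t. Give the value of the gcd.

1

Apply Euclid's algorithm to 79616233 and 8644328:
79616233 = 9×8644328 + 1817281
8644328 = 4×1817281 + 1375204
1817281 = 1×1375204 + 442077
1375204 = 3×442077 + 48973
442077 = 9×48973 + 1320
48973 = 37×1320 + 133
1320 = 9×133 + 123
133 = 1×123 + 10
123 = 12×10 + 3
10 = 3×3 + 1
3 = 3×1 + 0
gcd(8644328, 79616233) = 1.
Back-substituting:
1 = 10 − 3·3
1 = −3·123 + 37·10
1 = 37·133 − 40·123
1 = −40·1320 + 397·133
1 = 397·48973 − 14729·1320
1 = −14729·442077 + 132958·48973
1 = 132958·1375204 − 413603·442077
1 = −413603·1817281 + 546561·1375204
1 = 546561·8644328 − 2599847·1817281
1 = −2599847·79616233 + 23945184·8644328
So 1 = (-2599847)·79616233 + (23945184)·8644328.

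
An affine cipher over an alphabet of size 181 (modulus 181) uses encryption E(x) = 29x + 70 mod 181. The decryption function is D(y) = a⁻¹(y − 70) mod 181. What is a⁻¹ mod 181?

25

Apply the Euclidean algorithm to 181 and 29:
181 = 6×29 + 7
29 = 4×7 + 1
7 = 7×1 + 0
Since gcd(29, 181) = 1, back-substitute to write 1 as a combination:
1 = 29 − 4·7
1 = −4·181 + 25·29
So 29·25 ≡ 1 (mod 181).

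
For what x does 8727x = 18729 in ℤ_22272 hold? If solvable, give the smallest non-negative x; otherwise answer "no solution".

191

First find gcd(8727, 22272):
22272 = 2*8727 + 4818
8727 = 1*4818 + 3909
4818 = 1*3909 + 909
3909 = 4*909 + 273
909 = 3*273 + 90
273 = 3*90 + 3
90 = 30*3 + 0
gcd = 3 and 3 | 18729, so solutions exist. Divide through by 3: 2909x ≡ 6243 (mod 7424).
Now find 2909⁻¹ mod 7424:
7424 = 2*2909 + 1606
2909 = 1*1606 + 1303
1606 = 1*1303 + 303
1303 = 4*303 + 91
303 = 3*91 + 30
91 = 3*30 + 1
30 = 30*1 + 0
Back-substitute:
1 = 91 − 3·30
1 = −3·303 + 10·91
1 = 10·1303 − 43·303
1 = −43·1606 + 53·1303
1 = 53·2909 − 96·1606
1 = −96·7424 + 245·2909
So 2909⁻¹ ≡ 245 (mod 7424).
Then x ≡ 245·6243 ≡ 191 (mod 7424); the smallest non-negative solution is x = 191.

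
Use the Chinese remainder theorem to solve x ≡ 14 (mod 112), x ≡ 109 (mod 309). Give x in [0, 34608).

14014

Write x = 14 + 112·k. Then 112·k ≡ 109 − 14 ≡ 95 (mod 309).
Need 112⁻¹ mod 309. Extended Euclid on (309, 112):
309 = 2·112 + 85
112 = 1·85 + 27
85 = 3·27 + 4
27 = 6·4 + 3
4 = 1·3 + 1
3 = 3·1 + 0
Back-substitute:
1 = 4 − 3
1 = −27 + 7·4
1 = 7·85 − 22·27
1 = −22·112 + 29·85
1 = 29·309 − 80·112
112⁻¹ ≡ 229 (mod 309), so k ≡ 229·95 ≡ 125 (mod 309).
x = 14 + 112·125 = 14014.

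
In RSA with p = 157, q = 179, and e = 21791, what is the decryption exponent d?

3935

φ(n) = (p−1)(q−1) = 156·178 = 27768.
Need d with 21791·d ≡ 1 (mod 27768). Apply the extended Euclidean algorithm:
27768 = 1·21791 + 5977
21791 = 3·5977 + 3860
5977 = 1·3860 + 2117
3860 = 1·2117 + 1743
2117 = 1·1743 + 374
1743 = 4·374 + 247
374 = 1·247 + 127
247 = 1·127 + 120
127 = 1·120 + 7
120 = 17·7 + 1
7 = 7·1 + 0
Back-substitute:
1 = 120 − 17·7
1 = −17·127 + 18·120
1 = 18·247 − 35·127
1 = −35·374 + 53·247
1 = 53·1743 − 247·374
1 = −247·2117 + 300·1743
1 = 300·3860 − 547·2117
1 = −547·5977 + 847·3860
1 = 847·21791 − 3088·5977
1 = −3088·27768 + 3935·21791
So 21791·3935 ≡ 1 (mod 27768), hence d = 3935.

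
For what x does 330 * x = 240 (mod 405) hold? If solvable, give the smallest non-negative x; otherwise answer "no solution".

13

First find gcd(330, 405):
405 = 1*330 + 75
330 = 4*75 + 30
75 = 2*30 + 15
30 = 2*15 + 0
gcd = 15 and 15 | 240, so solutions exist. Divide through by 15: 22x ≡ 16 (mod 27).
Now find 22⁻¹ mod 27:
27 = 1×22 + 5
22 = 4×5 + 2
5 = 2×2 + 1
2 = 2×1 + 0
Back-substitute:
1 = 5 − 2·2
1 = −2·22 + 9·5
1 = 9·27 − 11·22
So 22·(-11) ≡ 1 (mod 27), i.e. 22⁻¹ ≡ 16.
Then x ≡ 16·16 ≡ 13 (mod 27); the smallest non-negative solution is x = 13.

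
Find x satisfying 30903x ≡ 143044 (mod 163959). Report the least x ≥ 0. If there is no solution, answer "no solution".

no solution

gcd(30903, 163959):
163959 = 5*30903 + 9444
30903 = 3*9444 + 2571
9444 = 3*2571 + 1731
2571 = 1*1731 + 840
1731 = 2*840 + 51
840 = 16*51 + 24
51 = 2*24 + 3
24 = 8*3 + 0
gcd = 3, but 3 ∤ 143044, so the congruence has no solution.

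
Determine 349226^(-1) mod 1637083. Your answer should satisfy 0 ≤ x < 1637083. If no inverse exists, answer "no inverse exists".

177014

Extended Euclidean algorithm:
1637083 = 4*349226 + 240179
349226 = 1*240179 + 109047
240179 = 2*109047 + 22085
109047 = 4*22085 + 20707
22085 = 1*20707 + 1378
20707 = 15*1378 + 37
1378 = 37*37 + 9
37 = 4*9 + 1
9 = 9*1 + 0
gcd = 1, so the inverse exists. Back-substitute:
1 = 37 − 4·9
1 = −4·1378 + 149·37
1 = 149·20707 − 2239·1378
1 = −2239·22085 + 2388·20707
1 = 2388·109047 − 11791·22085
1 = −11791·240179 + 25970·109047
1 = 25970·349226 − 37761·240179
1 = −37761·1637083 + 177014·349226
So 349226·177014 ≡ 1 (mod 1637083).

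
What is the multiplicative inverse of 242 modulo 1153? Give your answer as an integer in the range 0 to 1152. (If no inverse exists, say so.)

81

gcd(1153, 242) by repeated division:
1153 = 4×242 + 185
242 = 1×185 + 57
185 = 3×57 + 14
57 = 4×14 + 1
14 = 14×1 + 0
Since gcd(242, 1153) = 1, back-substitute to write 1 as a combination:
1 = 57 − 4·14
1 = −4·185 + 13·57
1 = 13·242 − 17·185
1 = −17·1153 + 81·242
So 242·81 ≡ 1 (mod 1153).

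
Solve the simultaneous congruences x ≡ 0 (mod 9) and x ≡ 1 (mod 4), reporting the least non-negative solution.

9

Write x = 0 + 9·k. Then 9·k ≡ 1 − 0 ≡ 1 (mod 4).
Need 9⁻¹ mod 4. Extended Euclid on (4, 1):
4 = 4*1 + 0
9⁻¹ ≡ 1 (mod 4), so k ≡ 1·1 ≡ 1 (mod 4).
x = 0 + 9·1 = 9.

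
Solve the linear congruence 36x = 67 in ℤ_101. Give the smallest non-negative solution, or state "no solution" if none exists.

72

First find gcd(36, 101):
101 = 2×36 + 29
36 = 1×29 + 7
29 = 4×7 + 1
7 = 7×1 + 0
gcd = 1, so a unique solution mod 101 exists.
Back-substitute for the Bézout coefficients:
1 = 29 − 4·7
1 = −4·36 + 5·29
1 = 5·101 − 14·36
So 36·(-14) ≡ 1 (mod 101), giving 36⁻¹ ≡ 87.
x ≡ 36⁻¹·67 ≡ 87·67 ≡ 72 (mod 101).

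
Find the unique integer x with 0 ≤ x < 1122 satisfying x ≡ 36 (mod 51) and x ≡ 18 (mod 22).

546

Write x = 36 + 51·k. Then 51·k ≡ 18 − 36 ≡ 4 (mod 22).
Need 51⁻¹ mod 22. Extended Euclid on (22, 7):
22 = 3×7 + 1
7 = 7×1 + 0
Back-substitute:
1 = 22 − 3·7
51⁻¹ ≡ 19 (mod 22), so k ≡ 19·4 ≡ 10 (mod 22).
x = 36 + 51·10 = 546.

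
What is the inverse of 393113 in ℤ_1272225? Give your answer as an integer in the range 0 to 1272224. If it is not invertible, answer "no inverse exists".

989102

Run Euclid on (1272225, 393113):
1272225 = 3*393113 + 92886
393113 = 4*92886 + 21569
92886 = 4*21569 + 6610
21569 = 3*6610 + 1739
6610 = 3*1739 + 1393
1739 = 1*1393 + 346
1393 = 4*346 + 9
346 = 38*9 + 4
9 = 2*4 + 1
4 = 4*1 + 0
gcd = 1, so the inverse exists. Back-substitute:
1 = 9 − 2·4
1 = −2·346 + 77·9
1 = 77·1393 − 310·346
1 = −310·1739 + 387·1393
1 = 387·6610 − 1471·1739
1 = −1471·21569 + 4800·6610
1 = 4800·92886 − 20671·21569
1 = −20671·393113 + 87484·92886
1 = 87484·1272225 − 283123·393113
Thus 393113·(-283123) ≡ 1 (mod 1272225); reducing, -283123 mod 1272225 = 989102.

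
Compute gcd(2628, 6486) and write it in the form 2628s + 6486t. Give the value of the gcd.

Repeated division:
6486 = 2*2628 + 1230
2628 = 2*1230 + 168
1230 = 7*168 + 54
168 = 3*54 + 6
54 = 9*6 + 0
gcd(2628, 6486) = 6.
Back-substituting:
6 = 168 − 3·54
6 = −3·1230 + 22·168
6 = 22·2628 − 47·1230
6 = −47·6486 + 116·2628
So 6 = (-47)·6486 + (116)·2628.

6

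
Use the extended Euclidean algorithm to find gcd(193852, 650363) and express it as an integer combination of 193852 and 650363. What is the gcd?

Euclidean algorithm:
650363 = 3×193852 + 68807
193852 = 2×68807 + 56238
68807 = 1×56238 + 12569
56238 = 4×12569 + 5962
12569 = 2×5962 + 645
5962 = 9×645 + 157
645 = 4×157 + 17
157 = 9×17 + 4
17 = 4×4 + 1
4 = 4×1 + 0
gcd(193852, 650363) = 1.
Express as a combination:
1 = 17 − 4·4
1 = −4·157 + 37·17
1 = 37·645 − 152·157
1 = −152·5962 + 1405·645
1 = 1405·12569 − 2962·5962
1 = −2962·56238 + 13253·12569
1 = 13253·68807 − 16215·56238
1 = −16215·193852 + 45683·68807
1 = 45683·650363 − 153264·193852
So 1 = (45683)·650363 + (-153264)·193852.

1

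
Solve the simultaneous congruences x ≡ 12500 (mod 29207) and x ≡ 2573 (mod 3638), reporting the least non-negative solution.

46714493

Write x = 12500 + 29207·k. Then 29207·k ≡ 2573 − 12500 ≡ 987 (mod 3638).
Need 29207⁻¹ mod 3638. Extended Euclid on (3638, 103):
3638 = 35×103 + 33
103 = 3×33 + 4
33 = 8×4 + 1
4 = 4×1 + 0
Back-substitute:
1 = 33 − 8·4
1 = −8·103 + 25·33
1 = 25·3638 − 883·103
29207⁻¹ ≡ 2755 (mod 3638), so k ≡ 2755·987 ≡ 1599 (mod 3638).
x = 12500 + 29207·1599 = 46714493.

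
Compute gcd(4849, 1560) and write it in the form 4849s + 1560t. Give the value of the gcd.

13

Apply Euclid's algorithm to 4849 and 1560:
4849 = 3*1560 + 169
1560 = 9*169 + 39
169 = 4*39 + 13
39 = 3*13 + 0
gcd(4849, 1560) = 13.
Working backward:
13 = 169 − 4·39
13 = −4·1560 + 37·169
13 = 37·4849 − 115·1560
So 13 = (37)·4849 + (-115)·1560.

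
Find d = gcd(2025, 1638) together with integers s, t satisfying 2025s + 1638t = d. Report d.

9

Apply Euclid's algorithm to 2025 and 1638:
2025 = 1*1638 + 387
1638 = 4*387 + 90
387 = 4*90 + 27
90 = 3*27 + 9
27 = 3*9 + 0
gcd(2025, 1638) = 9.
Express as a combination:
9 = 90 − 3·27
9 = −3·387 + 13·90
9 = 13·1638 − 55·387
9 = −55·2025 + 68·1638
So 9 = (-55)·2025 + (68)·1638.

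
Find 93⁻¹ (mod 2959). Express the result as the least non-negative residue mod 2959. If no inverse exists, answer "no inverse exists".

350

Run Euclid on (2959, 93):
2959 = 31·93 + 76
93 = 1·76 + 17
76 = 4·17 + 8
17 = 2·8 + 1
8 = 8·1 + 0
The gcd is 1. Working backward:
1 = 17 − 2·8
1 = −2·76 + 9·17
1 = 9·93 − 11·76
1 = −11·2959 + 350·93
So 93·350 ≡ 1 (mod 2959).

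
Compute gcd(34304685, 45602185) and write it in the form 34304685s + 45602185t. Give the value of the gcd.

Apply Euclid's algorithm to 45602185 and 34304685:
45602185 = 1×34304685 + 11297500
34304685 = 3×11297500 + 412185
11297500 = 27×412185 + 168505
412185 = 2×168505 + 75175
168505 = 2×75175 + 18155
75175 = 4×18155 + 2555
18155 = 7×2555 + 270
2555 = 9×270 + 125
270 = 2×125 + 20
125 = 6×20 + 5
20 = 4×5 + 0
gcd(34304685, 45602185) = 5.
Express as a combination:
5 = 125 − 6·20
5 = −6·270 + 13·125
5 = 13·2555 − 123·270
5 = −123·18155 + 874·2555
5 = 874·75175 − 3619·18155
5 = −3619·168505 + 8112·75175
5 = 8112·412185 − 19843·168505
5 = −19843·11297500 + 543873·412185
5 = 543873·34304685 − 1651462·11297500
5 = −1651462·45602185 + 2195335·34304685
So 5 = (-1651462)·45602185 + (2195335)·34304685.

5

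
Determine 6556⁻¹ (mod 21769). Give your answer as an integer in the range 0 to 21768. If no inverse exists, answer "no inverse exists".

no inverse exists

Euclidean algorithm on 21769, 6556:
21769 = 3·6556 + 2101
6556 = 3·2101 + 253
2101 = 8·253 + 77
253 = 3·77 + 22
77 = 3·22 + 11
22 = 2·11 + 0
Since gcd = 11 > 1, 6556 is not a unit mod 21769.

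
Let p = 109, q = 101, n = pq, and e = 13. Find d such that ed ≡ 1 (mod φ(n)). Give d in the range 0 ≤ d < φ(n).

7477

φ(n) = (p−1)(q−1) = 108·100 = 10800.
Need d with 13·d ≡ 1 (mod 10800). Apply the extended Euclidean algorithm:
10800 = 830·13 + 10
13 = 1·10 + 3
10 = 3·3 + 1
3 = 3·1 + 0
Back-substitute:
1 = 10 − 3·3
1 = −3·13 + 4·10
1 = 4·10800 − 3323·13
So 13·(-3323) ≡ 1 (mod 10800), hence d ≡ -3323 ≡ 7477 (mod 10800).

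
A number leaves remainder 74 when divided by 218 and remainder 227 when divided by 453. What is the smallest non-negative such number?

94904

Write x = 74 + 218·k. Then 218·k ≡ 227 − 74 ≡ 153 (mod 453).
Need 218⁻¹ mod 453. Extended Euclid on (453, 218):
453 = 2×218 + 17
218 = 12×17 + 14
17 = 1×14 + 3
14 = 4×3 + 2
3 = 1×2 + 1
2 = 2×1 + 0
Back-substitute:
1 = 3 − 2
1 = −14 + 5·3
1 = 5·17 − 6·14
1 = −6·218 + 77·17
1 = 77·453 − 160·218
218⁻¹ ≡ 293 (mod 453), so k ≡ 293·153 ≡ 435 (mod 453).
x = 74 + 218·435 = 94904.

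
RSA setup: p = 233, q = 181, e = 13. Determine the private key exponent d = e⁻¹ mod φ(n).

φ(n) = (p−1)(q−1) = 232·180 = 41760.
Need d with 13·d ≡ 1 (mod 41760). Apply the extended Euclidean algorithm:
41760 = 3212×13 + 4
13 = 3×4 + 1
4 = 4×1 + 0
Back-substitute:
1 = 13 − 3·4
1 = −3·41760 + 9637·13
So 13·9637 ≡ 1 (mod 41760), hence d = 9637.

9637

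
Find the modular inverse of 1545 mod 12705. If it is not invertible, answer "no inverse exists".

Euclidean algorithm on 12705, 1545:
12705 = 8·1545 + 345
1545 = 4·345 + 165
345 = 2·165 + 15
165 = 11·15 + 0
Since gcd = 15 > 1, 1545 is not a unit mod 12705.

no inverse exists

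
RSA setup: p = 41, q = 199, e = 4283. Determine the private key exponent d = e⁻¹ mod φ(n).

3347

φ(n) = (p−1)(q−1) = 40·198 = 7920.
Need d with 4283·d ≡ 1 (mod 7920). Apply the extended Euclidean algorithm:
7920 = 1*4283 + 3637
4283 = 1*3637 + 646
3637 = 5*646 + 407
646 = 1*407 + 239
407 = 1*239 + 168
239 = 1*168 + 71
168 = 2*71 + 26
71 = 2*26 + 19
26 = 1*19 + 7
19 = 2*7 + 5
7 = 1*5 + 2
5 = 2*2 + 1
2 = 2*1 + 0
Back-substitute:
1 = 5 − 2·2
1 = −2·7 + 3·5
1 = 3·19 − 8·7
1 = −8·26 + 11·19
1 = 11·71 − 30·26
1 = −30·168 + 71·71
1 = 71·239 − 101·168
1 = −101·407 + 172·239
1 = 172·646 − 273·407
1 = −273·3637 + 1537·646
1 = 1537·4283 − 1810·3637
1 = −1810·7920 + 3347·4283
So 4283·3347 ≡ 1 (mod 7920), hence d = 3347.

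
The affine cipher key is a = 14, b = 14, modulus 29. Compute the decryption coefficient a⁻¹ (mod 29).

Extended Euclidean algorithm:
29 = 2·14 + 1
14 = 14·1 + 0
Since gcd(14, 29) = 1, back-substitute to write 1 as a combination:
1 = 29 − 2·14
Hence 14⁻¹ ≡ -2 ≡ 27 (mod 29).

27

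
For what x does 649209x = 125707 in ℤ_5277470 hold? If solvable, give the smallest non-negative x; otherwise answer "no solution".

gcd(649209, 5277470):
5277470 = 8×649209 + 83798
649209 = 7×83798 + 62623
83798 = 1×62623 + 21175
62623 = 2×21175 + 20273
21175 = 1×20273 + 902
20273 = 22×902 + 429
902 = 2×429 + 44
429 = 9×44 + 33
44 = 1×33 + 11
33 = 3×11 + 0
gcd = 11, but 11 ∤ 125707, so the congruence has no solution.

no solution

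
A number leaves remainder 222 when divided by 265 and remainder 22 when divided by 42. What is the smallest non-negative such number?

Write x = 222 + 265·k. Then 265·k ≡ 22 − 222 ≡ 10 (mod 42).
Need 265⁻¹ mod 42. Extended Euclid on (42, 13):
42 = 3×13 + 3
13 = 4×3 + 1
3 = 3×1 + 0
Back-substitute:
1 = 13 − 4·3
1 = −4·42 + 13·13
265⁻¹ ≡ 13 (mod 42), so k ≡ 13·10 ≡ 4 (mod 42).
x = 222 + 265·4 = 1282.

1282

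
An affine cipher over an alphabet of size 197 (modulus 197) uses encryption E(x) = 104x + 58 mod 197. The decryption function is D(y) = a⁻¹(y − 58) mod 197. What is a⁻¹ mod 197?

gcd(197, 104) by repeated division:
197 = 1*104 + 93
104 = 1*93 + 11
93 = 8*11 + 5
11 = 2*5 + 1
5 = 5*1 + 0
gcd = 1, so the inverse exists. Back-substitute:
1 = 11 − 2·5
1 = −2·93 + 17·11
1 = 17·104 − 19·93
1 = −19·197 + 36·104
So 104·36 ≡ 1 (mod 197).

36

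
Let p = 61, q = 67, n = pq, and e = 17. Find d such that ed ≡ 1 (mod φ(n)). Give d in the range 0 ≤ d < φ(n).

φ(n) = (p−1)(q−1) = 60·66 = 3960.
Need d with 17·d ≡ 1 (mod 3960). Apply the extended Euclidean algorithm:
3960 = 232·17 + 16
17 = 1·16 + 1
16 = 16·1 + 0
Back-substitute:
1 = 17 − 16
1 = −3960 + 233·17
So 17·233 ≡ 1 (mod 3960), hence d = 233.

233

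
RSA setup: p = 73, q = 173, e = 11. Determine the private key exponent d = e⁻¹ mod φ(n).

φ(n) = (p−1)(q−1) = 72·172 = 12384.
Need d with 11·d ≡ 1 (mod 12384). Apply the extended Euclidean algorithm:
12384 = 1125*11 + 9
11 = 1*9 + 2
9 = 4*2 + 1
2 = 2*1 + 0
Back-substitute:
1 = 9 − 4·2
1 = −4·11 + 5·9
1 = 5·12384 − 5629·11
So 11·(-5629) ≡ 1 (mod 12384), hence d ≡ -5629 ≡ 6755 (mod 12384).

6755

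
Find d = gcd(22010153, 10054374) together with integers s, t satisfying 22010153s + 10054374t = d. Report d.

Apply Euclid's algorithm to 22010153 and 10054374:
22010153 = 2·10054374 + 1901405
10054374 = 5·1901405 + 547349
1901405 = 3·547349 + 259358
547349 = 2·259358 + 28633
259358 = 9·28633 + 1661
28633 = 17·1661 + 396
1661 = 4·396 + 77
396 = 5·77 + 11
77 = 7·11 + 0
gcd(22010153, 10054374) = 11.
Express as a combination:
11 = 396 − 5·77
11 = −5·1661 + 21·396
11 = 21·28633 − 362·1661
11 = −362·259358 + 3279·28633
11 = 3279·547349 − 6920·259358
11 = −6920·1901405 + 24039·547349
11 = 24039·10054374 − 127115·1901405
11 = −127115·22010153 + 278269·10054374
So 11 = (-127115)·22010153 + (278269)·10054374.

11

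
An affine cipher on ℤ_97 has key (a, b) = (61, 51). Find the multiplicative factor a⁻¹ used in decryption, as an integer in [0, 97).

gcd(97, 61) by repeated division:
97 = 1*61 + 36
61 = 1*36 + 25
36 = 1*25 + 11
25 = 2*11 + 3
11 = 3*3 + 2
3 = 1*2 + 1
2 = 2*1 + 0
The gcd is 1. Working backward:
1 = 3 − 2
1 = −11 + 4·3
1 = 4·25 − 9·11
1 = −9·36 + 13·25
1 = 13·61 − 22·36
1 = −22·97 + 35·61
So 61·35 ≡ 1 (mod 97).

35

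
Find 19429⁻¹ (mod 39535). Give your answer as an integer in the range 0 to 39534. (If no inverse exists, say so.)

Apply the Euclidean algorithm to 39535 and 19429:
39535 = 2·19429 + 677
19429 = 28·677 + 473
677 = 1·473 + 204
473 = 2·204 + 65
204 = 3·65 + 9
65 = 7·9 + 2
9 = 4·2 + 1
2 = 2·1 + 0
The gcd is 1. Working backward:
1 = 9 − 4·2
1 = −4·65 + 29·9
1 = 29·204 − 91·65
1 = −91·473 + 211·204
1 = 211·677 − 302·473
1 = −302·19429 + 8667·677
1 = 8667·39535 − 17636·19429
Hence 19429⁻¹ ≡ -17636 ≡ 21899 (mod 39535).

21899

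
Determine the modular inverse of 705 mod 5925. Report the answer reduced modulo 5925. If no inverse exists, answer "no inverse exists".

no inverse exists

Compute gcd(705, 5925):
5925 = 8×705 + 285
705 = 2×285 + 135
285 = 2×135 + 15
135 = 9×15 + 0
gcd(705, 5925) = 15 ≠ 1, so 705 has no multiplicative inverse modulo 5925.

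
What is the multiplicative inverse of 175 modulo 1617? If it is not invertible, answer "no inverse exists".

no inverse exists

Compute gcd(175, 1617):
1617 = 9×175 + 42
175 = 4×42 + 7
42 = 6×7 + 0
The gcd is 7, not 1, hence no inverse exists.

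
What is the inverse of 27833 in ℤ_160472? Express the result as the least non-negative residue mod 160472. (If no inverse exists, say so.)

Euclidean algorithm on 160472, 27833:
160472 = 5×27833 + 21307
27833 = 1×21307 + 6526
21307 = 3×6526 + 1729
6526 = 3×1729 + 1339
1729 = 1×1339 + 390
1339 = 3×390 + 169
390 = 2×169 + 52
169 = 3×52 + 13
52 = 4×13 + 0
Since gcd = 13 > 1, 27833 is not a unit mod 160472.

no inverse exists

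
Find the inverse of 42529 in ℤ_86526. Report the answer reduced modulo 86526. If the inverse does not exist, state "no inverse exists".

72439

Extended Euclidean algorithm:
86526 = 2×42529 + 1468
42529 = 28×1468 + 1425
1468 = 1×1425 + 43
1425 = 33×43 + 6
43 = 7×6 + 1
6 = 6×1 + 0
Since gcd(42529, 86526) = 1, back-substitute to write 1 as a combination:
1 = 43 − 7·6
1 = −7·1425 + 232·43
1 = 232·1468 − 239·1425
1 = −239·42529 + 6924·1468
1 = 6924·86526 − 14087·42529
Hence 42529⁻¹ ≡ -14087 ≡ 72439 (mod 86526).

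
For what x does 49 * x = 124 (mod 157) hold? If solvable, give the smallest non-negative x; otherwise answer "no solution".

First find gcd(49, 157):
157 = 3·49 + 10
49 = 4·10 + 9
10 = 1·9 + 1
9 = 9·1 + 0
gcd = 1, so a unique solution mod 157 exists.
Back-substitute for the Bézout coefficients:
1 = 10 − 9
1 = −49 + 5·10
1 = 5·157 − 16·49
So 49·(-16) ≡ 1 (mod 157), giving 49⁻¹ ≡ 141.
x ≡ 49⁻¹·124 ≡ 141·124 ≡ 57 (mod 157).

57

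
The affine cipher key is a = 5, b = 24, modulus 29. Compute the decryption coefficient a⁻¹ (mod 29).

6

Apply the Euclidean algorithm to 29 and 5:
29 = 5×5 + 4
5 = 1×4 + 1
4 = 4×1 + 0
Since gcd(5, 29) = 1, back-substitute to write 1 as a combination:
1 = 5 − 4
1 = −29 + 6·5
So 5·6 ≡ 1 (mod 29).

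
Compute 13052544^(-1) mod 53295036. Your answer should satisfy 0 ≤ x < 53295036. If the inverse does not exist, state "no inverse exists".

no inverse exists

Euclidean algorithm on 53295036, 13052544:
53295036 = 4*13052544 + 1084860
13052544 = 12*1084860 + 34224
1084860 = 31*34224 + 23916
34224 = 1*23916 + 10308
23916 = 2*10308 + 3300
10308 = 3*3300 + 408
3300 = 8*408 + 36
408 = 11*36 + 12
36 = 3*12 + 0
The gcd is 12, not 1, hence no inverse exists.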